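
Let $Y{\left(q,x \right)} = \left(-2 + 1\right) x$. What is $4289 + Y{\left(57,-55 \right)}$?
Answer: $4344$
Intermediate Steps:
$Y{\left(q,x \right)} = - x$
$4289 + Y{\left(57,-55 \right)} = 4289 - -55 = 4289 + 55 = 4344$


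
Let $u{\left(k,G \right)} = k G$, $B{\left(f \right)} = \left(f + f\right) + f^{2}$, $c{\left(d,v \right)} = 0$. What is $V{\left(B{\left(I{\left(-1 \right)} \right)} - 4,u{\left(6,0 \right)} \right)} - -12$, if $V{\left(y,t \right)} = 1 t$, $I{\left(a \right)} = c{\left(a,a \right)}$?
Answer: $12$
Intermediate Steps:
$I{\left(a \right)} = 0$
$B{\left(f \right)} = f^{2} + 2 f$ ($B{\left(f \right)} = 2 f + f^{2} = f^{2} + 2 f$)
$u{\left(k,G \right)} = G k$
$V{\left(y,t \right)} = t$
$V{\left(B{\left(I{\left(-1 \right)} \right)} - 4,u{\left(6,0 \right)} \right)} - -12 = 0 \cdot 6 - -12 = 0 + 12 = 12$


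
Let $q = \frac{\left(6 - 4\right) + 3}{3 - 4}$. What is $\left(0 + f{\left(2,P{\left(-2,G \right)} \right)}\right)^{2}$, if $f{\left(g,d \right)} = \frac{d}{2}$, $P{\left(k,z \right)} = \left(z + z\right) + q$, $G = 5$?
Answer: $\frac{25}{4} \approx 6.25$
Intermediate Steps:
$q = -5$ ($q = \frac{2 + 3}{-1} = 5 \left(-1\right) = -5$)
$P{\left(k,z \right)} = -5 + 2 z$ ($P{\left(k,z \right)} = \left(z + z\right) - 5 = 2 z - 5 = -5 + 2 z$)
$f{\left(g,d \right)} = \frac{d}{2}$ ($f{\left(g,d \right)} = d \frac{1}{2} = \frac{d}{2}$)
$\left(0 + f{\left(2,P{\left(-2,G \right)} \right)}\right)^{2} = \left(0 + \frac{-5 + 2 \cdot 5}{2}\right)^{2} = \left(0 + \frac{-5 + 10}{2}\right)^{2} = \left(0 + \frac{1}{2} \cdot 5\right)^{2} = \left(0 + \frac{5}{2}\right)^{2} = \left(\frac{5}{2}\right)^{2} = \frac{25}{4}$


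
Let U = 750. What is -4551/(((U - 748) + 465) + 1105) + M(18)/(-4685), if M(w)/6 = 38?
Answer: -7226617/2454940 ≈ -2.9437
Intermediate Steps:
M(w) = 228 (M(w) = 6*38 = 228)
-4551/(((U - 748) + 465) + 1105) + M(18)/(-4685) = -4551/(((750 - 748) + 465) + 1105) + 228/(-4685) = -4551/((2 + 465) + 1105) + 228*(-1/4685) = -4551/(467 + 1105) - 228/4685 = -4551/1572 - 228/4685 = -4551*1/1572 - 228/4685 = -1517/524 - 228/4685 = -7226617/2454940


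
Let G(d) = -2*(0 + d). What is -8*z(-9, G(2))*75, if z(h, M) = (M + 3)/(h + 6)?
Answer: -200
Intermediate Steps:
G(d) = -2*d
z(h, M) = (3 + M)/(6 + h)
-8*z(-9, G(2))*75 = -8*(3 - 2*2)/(6 - 9)*75 = -8*(3 - 4)/(-3)*75 = -(-8)*(-1)/3*75 = -8*⅓*75 = -8/3*75 = -200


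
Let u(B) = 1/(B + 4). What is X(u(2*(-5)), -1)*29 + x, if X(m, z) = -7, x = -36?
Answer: -239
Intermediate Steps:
u(B) = 1/(4 + B)
X(u(2*(-5)), -1)*29 + x = -7*29 - 36 = -203 - 36 = -239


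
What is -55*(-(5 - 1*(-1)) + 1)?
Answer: 275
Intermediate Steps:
-55*(-(5 - 1*(-1)) + 1) = -55*(-(5 + 1) + 1) = -55*(-1*6 + 1) = -55*(-6 + 1) = -55*(-5) = 275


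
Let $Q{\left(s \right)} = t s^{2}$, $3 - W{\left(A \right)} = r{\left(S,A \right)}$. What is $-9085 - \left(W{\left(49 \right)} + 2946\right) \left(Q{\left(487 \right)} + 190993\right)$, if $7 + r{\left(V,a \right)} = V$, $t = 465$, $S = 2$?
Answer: $-326341912497$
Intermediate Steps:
$r{\left(V,a \right)} = -7 + V$
$W{\left(A \right)} = 8$ ($W{\left(A \right)} = 3 - \left(-7 + 2\right) = 3 - -5 = 3 + 5 = 8$)
$Q{\left(s \right)} = 465 s^{2}$
$-9085 - \left(W{\left(49 \right)} + 2946\right) \left(Q{\left(487 \right)} + 190993\right) = -9085 - \left(8 + 2946\right) \left(465 \cdot 487^{2} + 190993\right) = -9085 - 2954 \left(465 \cdot 237169 + 190993\right) = -9085 - 2954 \left(110283585 + 190993\right) = -9085 - 2954 \cdot 110474578 = -9085 - 326341903412 = -326341912497$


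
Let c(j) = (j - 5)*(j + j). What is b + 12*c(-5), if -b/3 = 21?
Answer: 1137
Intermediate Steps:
b = -63 (b = -3*21 = -63)
c(j) = 2*j*(-5 + j) (c(j) = (-5 + j)*(2*j) = 2*j*(-5 + j))
b + 12*c(-5) = -63 + 12*(2*(-5)*(-5 - 5)) = -63 + 12*(2*(-5)*(-10)) = -63 + 12*100 = -63 + 1200 = 1137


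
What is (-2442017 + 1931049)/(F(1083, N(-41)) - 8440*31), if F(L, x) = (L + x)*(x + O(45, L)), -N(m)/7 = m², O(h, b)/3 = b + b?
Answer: -127742/14008089 ≈ -0.0091192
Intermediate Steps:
O(h, b) = 6*b (O(h, b) = 3*(b + b) = 3*(2*b) = 6*b)
N(m) = -7*m²
F(L, x) = (L + x)*(x + 6*L)
(-2442017 + 1931049)/(F(1083, N(-41)) - 8440*31) = (-2442017 + 1931049)/(((-7*(-41)²)² + 6*1083² + 7*1083*(-7*(-41)²)) - 8440*31) = -510968/(((-7*1681)² + 6*1172889 + 7*1083*(-7*1681)) - 261640) = -510968/(((-11767)² + 7037334 + 7*1083*(-11767)) - 261640) = -510968/((138462289 + 7037334 - 89205627) - 261640) = -510968/(56293996 - 261640) = -510968/56032356 = -510968*1/56032356 = -127742/14008089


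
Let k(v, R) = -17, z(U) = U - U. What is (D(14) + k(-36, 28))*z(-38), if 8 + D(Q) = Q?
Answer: 0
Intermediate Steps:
z(U) = 0
D(Q) = -8 + Q
(D(14) + k(-36, 28))*z(-38) = ((-8 + 14) - 17)*0 = (6 - 17)*0 = -11*0 = 0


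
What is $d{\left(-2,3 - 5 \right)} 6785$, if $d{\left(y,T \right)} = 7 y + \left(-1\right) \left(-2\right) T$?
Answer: $-122130$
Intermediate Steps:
$d{\left(y,T \right)} = 2 T + 7 y$ ($d{\left(y,T \right)} = 7 y + 2 T = 2 T + 7 y$)
$d{\left(-2,3 - 5 \right)} 6785 = \left(2 \left(3 - 5\right) + 7 \left(-2\right)\right) 6785 = \left(2 \left(3 - 5\right) - 14\right) 6785 = \left(2 \left(-2\right) - 14\right) 6785 = \left(-4 - 14\right) 6785 = \left(-18\right) 6785 = -122130$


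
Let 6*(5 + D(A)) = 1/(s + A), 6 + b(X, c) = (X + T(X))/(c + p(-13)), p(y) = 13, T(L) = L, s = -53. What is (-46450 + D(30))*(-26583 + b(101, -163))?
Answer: 6392443316158/5175 ≈ 1.2353e+9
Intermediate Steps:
b(X, c) = -6 + 2*X/(13 + c) (b(X, c) = -6 + (X + X)/(c + 13) = -6 + (2*X)/(13 + c) = -6 + 2*X/(13 + c))
D(A) = -5 + 1/(6*(-53 + A))
(-46450 + D(30))*(-26583 + b(101, -163)) = (-46450 + (1591 - 30*30)/(6*(-53 + 30)))*(-26583 + 2*(-39 + 101 - 3*(-163))/(13 - 163)) = (-46450 + (⅙)*(1591 - 900)/(-23))*(-26583 + 2*(-39 + 101 + 489)/(-150)) = (-46450 + (⅙)*(-1/23)*691)*(-26583 + 2*(-1/150)*551) = (-46450 - 691/138)*(-26583 - 551/75) = -6410791/138*(-1994276/75) = 6392443316158/5175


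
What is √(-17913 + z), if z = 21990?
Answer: 3*√453 ≈ 63.851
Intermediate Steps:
√(-17913 + z) = √(-17913 + 21990) = √4077 = 3*√453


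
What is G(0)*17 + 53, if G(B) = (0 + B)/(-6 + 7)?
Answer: 53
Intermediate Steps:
G(B) = B (G(B) = B/1 = B*1 = B)
G(0)*17 + 53 = 0*17 + 53 = 0 + 53 = 53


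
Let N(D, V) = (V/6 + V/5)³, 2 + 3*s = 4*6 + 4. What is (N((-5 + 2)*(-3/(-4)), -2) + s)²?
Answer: 779470561/11390625 ≈ 68.431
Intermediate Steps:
s = 26/3 (s = -⅔ + (4*6 + 4)/3 = -⅔ + (24 + 4)/3 = -⅔ + (⅓)*28 = -⅔ + 28/3 = 26/3 ≈ 8.6667)
N(D, V) = 1331*V³/27000 (N(D, V) = (V*(⅙) + V*(⅕))³ = (V/6 + V/5)³ = (11*V/30)³ = 1331*V³/27000)
(N((-5 + 2)*(-3/(-4)), -2) + s)² = ((1331/27000)*(-2)³ + 26/3)² = ((1331/27000)*(-8) + 26/3)² = (-1331/3375 + 26/3)² = (27919/3375)² = 779470561/11390625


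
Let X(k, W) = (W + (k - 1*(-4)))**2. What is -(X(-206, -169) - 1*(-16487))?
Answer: -154128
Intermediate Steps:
X(k, W) = (4 + W + k)**2 (X(k, W) = (W + (k + 4))**2 = (W + (4 + k))**2 = (4 + W + k)**2)
-(X(-206, -169) - 1*(-16487)) = -((4 - 169 - 206)**2 - 1*(-16487)) = -((-371)**2 + 16487) = -(137641 + 16487) = -1*154128 = -154128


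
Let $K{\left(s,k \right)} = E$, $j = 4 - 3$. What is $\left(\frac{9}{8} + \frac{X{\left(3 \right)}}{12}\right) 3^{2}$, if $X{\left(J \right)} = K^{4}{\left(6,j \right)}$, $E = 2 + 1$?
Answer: $\frac{567}{8} \approx 70.875$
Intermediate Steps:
$E = 3$
$j = 1$ ($j = 4 - 3 = 1$)
$K{\left(s,k \right)} = 3$
$X{\left(J \right)} = 81$ ($X{\left(J \right)} = 3^{4} = 81$)
$\left(\frac{9}{8} + \frac{X{\left(3 \right)}}{12}\right) 3^{2} = \left(\frac{9}{8} + \frac{81}{12}\right) 3^{2} = \left(9 \cdot \frac{1}{8} + 81 \cdot \frac{1}{12}\right) 9 = \left(\frac{9}{8} + \frac{27}{4}\right) 9 = \frac{63}{8} \cdot 9 = \frac{567}{8}$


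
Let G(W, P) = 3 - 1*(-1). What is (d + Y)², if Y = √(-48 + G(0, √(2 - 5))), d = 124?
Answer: 15332 + 496*I*√11 ≈ 15332.0 + 1645.0*I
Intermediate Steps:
G(W, P) = 4 (G(W, P) = 3 + 1 = 4)
Y = 2*I*√11 (Y = √(-48 + 4) = √(-44) = 2*I*√11 ≈ 6.6332*I)
(d + Y)² = (124 + 2*I*√11)²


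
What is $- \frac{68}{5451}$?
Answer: $- \frac{68}{5451} \approx -0.012475$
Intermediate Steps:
$- \frac{68}{5451}$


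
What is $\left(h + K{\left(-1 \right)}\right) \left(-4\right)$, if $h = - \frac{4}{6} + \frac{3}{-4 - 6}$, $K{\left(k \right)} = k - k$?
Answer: $\frac{58}{15} \approx 3.8667$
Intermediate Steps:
$K{\left(k \right)} = 0$
$h = - \frac{29}{30}$ ($h = \left(-4\right) \frac{1}{6} + \frac{3}{-4 - 6} = - \frac{2}{3} + \frac{3}{-10} = - \frac{2}{3} + 3 \left(- \frac{1}{10}\right) = - \frac{2}{3} - \frac{3}{10} = - \frac{29}{30} \approx -0.96667$)
$\left(h + K{\left(-1 \right)}\right) \left(-4\right) = \left(- \frac{29}{30} + 0\right) \left(-4\right) = \left(- \frac{29}{30}\right) \left(-4\right) = \frac{58}{15}$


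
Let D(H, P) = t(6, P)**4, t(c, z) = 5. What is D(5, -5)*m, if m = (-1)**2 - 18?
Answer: -10625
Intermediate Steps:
D(H, P) = 625 (D(H, P) = 5**4 = 625)
m = -17 (m = 1 - 18 = -17)
D(5, -5)*m = 625*(-17) = -10625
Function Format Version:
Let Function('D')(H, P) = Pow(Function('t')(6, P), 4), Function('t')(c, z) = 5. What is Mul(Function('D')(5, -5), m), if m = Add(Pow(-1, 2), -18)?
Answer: -10625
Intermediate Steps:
Function('D')(H, P) = 625 (Function('D')(H, P) = Pow(5, 4) = 625)
m = -17 (m = Add(1, -18) = -17)
Mul(Function('D')(5, -5), m) = Mul(625, -17) = -10625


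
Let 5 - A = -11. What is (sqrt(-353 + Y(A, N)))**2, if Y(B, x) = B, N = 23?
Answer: -337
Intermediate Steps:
A = 16 (A = 5 - 1*(-11) = 5 + 11 = 16)
(sqrt(-353 + Y(A, N)))**2 = (sqrt(-353 + 16))**2 = (sqrt(-337))**2 = (I*sqrt(337))**2 = -337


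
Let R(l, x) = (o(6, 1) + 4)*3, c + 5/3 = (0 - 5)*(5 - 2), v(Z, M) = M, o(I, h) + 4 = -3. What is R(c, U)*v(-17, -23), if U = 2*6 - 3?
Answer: 207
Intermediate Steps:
U = 9 (U = 12 - 3 = 9)
o(I, h) = -7 (o(I, h) = -4 - 3 = -7)
c = -50/3 (c = -5/3 + (0 - 5)*(5 - 2) = -5/3 - 5*3 = -5/3 - 15 = -50/3 ≈ -16.667)
R(l, x) = -9 (R(l, x) = (-7 + 4)*3 = -3*3 = -9)
R(c, U)*v(-17, -23) = -9*(-23) = 207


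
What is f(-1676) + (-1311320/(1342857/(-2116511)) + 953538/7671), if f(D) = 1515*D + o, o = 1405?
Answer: -1616599533460853/3433685349 ≈ -4.7081e+5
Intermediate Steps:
f(D) = 1405 + 1515*D (f(D) = 1515*D + 1405 = 1405 + 1515*D)
f(-1676) + (-1311320/(1342857/(-2116511)) + 953538/7671) = (1405 + 1515*(-1676)) + (-1311320/(1342857/(-2116511)) + 953538/7671) = (1405 - 2539140) + (-1311320/(1342857*(-1/2116511)) + 953538*(1/7671)) = -2537735 + (-1311320/(-1342857/2116511) + 317846/2557) = -2537735 + (-1311320*(-2116511/1342857) + 317846/2557) = -2537735 + (2775423204520/1342857 + 317846/2557) = -2537735 + 7097183955683662/3433685349 = -1616599533460853/3433685349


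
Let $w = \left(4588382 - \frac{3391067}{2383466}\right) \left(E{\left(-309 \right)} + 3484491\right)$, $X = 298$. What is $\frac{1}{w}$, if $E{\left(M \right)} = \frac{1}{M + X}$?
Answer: $\frac{13109063}{209589933144880641500} \approx 6.2546 \cdot 10^{-14}$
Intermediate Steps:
$E{\left(M \right)} = \frac{1}{298 + M}$ ($E{\left(M \right)} = \frac{1}{M + 298} = \frac{1}{298 + M}$)
$w = \frac{209589933144880641500}{13109063}$ ($w = \left(4588382 - \frac{3391067}{2383466}\right) \left(\frac{1}{298 - 309} + 3484491\right) = \left(4588382 - \frac{3391067}{2383466}\right) \left(\frac{1}{-11} + 3484491\right) = \left(4588382 - \frac{3391067}{2383466}\right) \left(- \frac{1}{11} + 3484491\right) = \frac{10936249100945}{2383466} \cdot \frac{38329400}{11} = \frac{209589933144880641500}{13109063} \approx 1.5988 \cdot 10^{13}$)
$\frac{1}{w} = \frac{1}{\frac{209589933144880641500}{13109063}} = \frac{13109063}{209589933144880641500}$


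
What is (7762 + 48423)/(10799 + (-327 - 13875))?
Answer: -56185/3403 ≈ -16.510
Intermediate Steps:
(7762 + 48423)/(10799 + (-327 - 13875)) = 56185/(10799 - 14202) = 56185/(-3403) = 56185*(-1/3403) = -56185/3403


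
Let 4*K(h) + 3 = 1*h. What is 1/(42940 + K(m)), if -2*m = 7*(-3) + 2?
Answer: 8/343533 ≈ 2.3287e-5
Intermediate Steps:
m = 19/2 (m = -(7*(-3) + 2)/2 = -(-21 + 2)/2 = -1/2*(-19) = 19/2 ≈ 9.5000)
K(h) = -3/4 + h/4 (K(h) = -3/4 + (1*h)/4 = -3/4 + h/4)
1/(42940 + K(m)) = 1/(42940 + (-3/4 + (1/4)*(19/2))) = 1/(42940 + (-3/4 + 19/8)) = 1/(42940 + 13/8) = 1/(343533/8) = 8/343533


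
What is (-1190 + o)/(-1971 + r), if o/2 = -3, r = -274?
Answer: 1196/2245 ≈ 0.53274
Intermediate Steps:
o = -6 (o = 2*(-3) = -6)
(-1190 + o)/(-1971 + r) = (-1190 - 6)/(-1971 - 274) = -1196/(-2245) = -1196*(-1/2245) = 1196/2245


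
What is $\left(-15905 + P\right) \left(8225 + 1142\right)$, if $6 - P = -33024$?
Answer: $160409875$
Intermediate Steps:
$P = 33030$ ($P = 6 - -33024 = 6 + 33024 = 33030$)
$\left(-15905 + P\right) \left(8225 + 1142\right) = \left(-15905 + 33030\right) \left(8225 + 1142\right) = 17125 \cdot 9367 = 160409875$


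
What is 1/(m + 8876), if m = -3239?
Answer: 1/5637 ≈ 0.00017740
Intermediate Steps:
1/(m + 8876) = 1/(-3239 + 8876) = 1/5637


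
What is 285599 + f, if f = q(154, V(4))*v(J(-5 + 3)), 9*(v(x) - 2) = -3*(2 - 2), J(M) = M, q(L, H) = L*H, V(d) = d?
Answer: 286831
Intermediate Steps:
q(L, H) = H*L
v(x) = 2 (v(x) = 2 + (-3*(2 - 2))/9 = 2 + (-3*0)/9 = 2 + (1/9)*0 = 2 + 0 = 2)
f = 1232 (f = (4*154)*2 = 616*2 = 1232)
285599 + f = 285599 + 1232 = 286831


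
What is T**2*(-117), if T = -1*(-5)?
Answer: -2925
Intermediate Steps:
T = 5
T**2*(-117) = 5**2*(-117) = 25*(-117) = -2925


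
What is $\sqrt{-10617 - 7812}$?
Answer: $i \sqrt{18429} \approx 135.75 i$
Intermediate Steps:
$\sqrt{-10617 - 7812} = \sqrt{-18429} = i \sqrt{18429}$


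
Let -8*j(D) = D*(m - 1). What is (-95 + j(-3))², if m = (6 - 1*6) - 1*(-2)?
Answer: 573049/64 ≈ 8953.9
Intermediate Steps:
m = 2 (m = (6 - 6) + 2 = 0 + 2 = 2)
j(D) = -D/8 (j(D) = -D*(2 - 1)/8 = -D/8)
(-95 + j(-3))² = (-95 - ⅛*(-3))² = (-95 + 3/8)² = (-757/8)² = 573049/64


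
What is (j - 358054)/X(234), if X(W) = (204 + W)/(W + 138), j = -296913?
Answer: -40607954/73 ≈ -5.5627e+5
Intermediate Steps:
X(W) = (204 + W)/(138 + W)
(j - 358054)/X(234) = (-296913 - 358054)/(((204 + 234)/(138 + 234))) = -654967/(438/372) = -654967/((1/372)*438) = -654967/73/62 = -654967*62/73 = -40607954/73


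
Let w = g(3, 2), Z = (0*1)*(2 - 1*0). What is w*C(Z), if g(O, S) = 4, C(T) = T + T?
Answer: 0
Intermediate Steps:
Z = 0 (Z = 0*(2 + 0) = 0*2 = 0)
C(T) = 2*T
w = 4
w*C(Z) = 4*(2*0) = 4*0 = 0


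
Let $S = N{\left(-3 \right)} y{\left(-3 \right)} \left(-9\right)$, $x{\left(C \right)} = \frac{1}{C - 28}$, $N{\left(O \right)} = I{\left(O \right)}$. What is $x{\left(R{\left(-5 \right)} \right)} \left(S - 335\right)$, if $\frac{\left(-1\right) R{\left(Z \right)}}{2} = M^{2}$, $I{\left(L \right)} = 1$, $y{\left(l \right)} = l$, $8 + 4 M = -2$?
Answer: $\frac{616}{81} \approx 7.6049$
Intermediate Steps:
$M = - \frac{5}{2}$ ($M = -2 + \frac{1}{4} \left(-2\right) = -2 - \frac{1}{2} = - \frac{5}{2} \approx -2.5$)
$R{\left(Z \right)} = - \frac{25}{2}$ ($R{\left(Z \right)} = - 2 \left(- \frac{5}{2}\right)^{2} = \left(-2\right) \frac{25}{4} = - \frac{25}{2}$)
$N{\left(O \right)} = 1$
$x{\left(C \right)} = \frac{1}{-28 + C}$
$S = 27$ ($S = 1 \left(-3\right) \left(-9\right) = \left(-3\right) \left(-9\right) = 27$)
$x{\left(R{\left(-5 \right)} \right)} \left(S - 335\right) = \frac{27 - 335}{-28 - \frac{25}{2}} = \frac{1}{- \frac{81}{2}} \left(-308\right) = \left(- \frac{2}{81}\right) \left(-308\right) = \frac{616}{81}$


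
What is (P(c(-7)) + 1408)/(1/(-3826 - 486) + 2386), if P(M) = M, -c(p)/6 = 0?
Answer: 6071296/10288431 ≈ 0.59011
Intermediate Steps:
c(p) = 0 (c(p) = -6*0 = 0)
(P(c(-7)) + 1408)/(1/(-3826 - 486) + 2386) = (0 + 1408)/(1/(-3826 - 486) + 2386) = 1408/(1/(-4312) + 2386) = 1408/(-1/4312 + 2386) = 1408/(10288431/4312) = 1408*(4312/10288431) = 6071296/10288431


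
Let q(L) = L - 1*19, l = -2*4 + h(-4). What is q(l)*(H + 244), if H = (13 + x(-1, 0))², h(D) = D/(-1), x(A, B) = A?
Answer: -8924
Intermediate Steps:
h(D) = -D (h(D) = D*(-1) = -D)
l = -4 (l = -2*4 - 1*(-4) = -8 + 4 = -4)
q(L) = -19 + L (q(L) = L - 19 = -19 + L)
H = 144 (H = (13 - 1)² = 12² = 144)
q(l)*(H + 244) = (-19 - 4)*(144 + 244) = -23*388 = -8924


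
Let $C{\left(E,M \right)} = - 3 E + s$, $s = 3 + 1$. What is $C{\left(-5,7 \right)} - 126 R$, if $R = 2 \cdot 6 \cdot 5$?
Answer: $-7541$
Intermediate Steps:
$R = 60$ ($R = 12 \cdot 5 = 60$)
$s = 4$
$C{\left(E,M \right)} = 4 - 3 E$ ($C{\left(E,M \right)} = - 3 E + 4 = 4 - 3 E$)
$C{\left(-5,7 \right)} - 126 R = \left(4 - -15\right) - 7560 = \left(4 + 15\right) - 7560 = 19 - 7560 = -7541$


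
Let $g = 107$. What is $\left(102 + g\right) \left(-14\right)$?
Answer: $-2926$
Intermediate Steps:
$\left(102 + g\right) \left(-14\right) = \left(102 + 107\right) \left(-14\right) = 209 \left(-14\right) = -2926$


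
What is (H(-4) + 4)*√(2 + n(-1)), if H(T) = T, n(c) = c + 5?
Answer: 0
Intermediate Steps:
n(c) = 5 + c
(H(-4) + 4)*√(2 + n(-1)) = (-4 + 4)*√(2 + (5 - 1)) = 0*√(2 + 4) = 0*√6 = 0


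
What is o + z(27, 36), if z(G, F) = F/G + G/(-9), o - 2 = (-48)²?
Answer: 6913/3 ≈ 2304.3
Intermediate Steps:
o = 2306 (o = 2 + (-48)² = 2 + 2304 = 2306)
z(G, F) = -G/9 + F/G (z(G, F) = F/G + G*(-⅑) = F/G - G/9 = -G/9 + F/G)
o + z(27, 36) = 2306 + (-⅑*27 + 36/27) = 2306 + (-3 + 36*(1/27)) = 2306 + (-3 + 4/3) = 2306 - 5/3 = 6913/3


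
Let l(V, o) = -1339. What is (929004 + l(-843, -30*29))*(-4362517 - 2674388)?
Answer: -6527890476825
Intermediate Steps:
(929004 + l(-843, -30*29))*(-4362517 - 2674388) = (929004 - 1339)*(-4362517 - 2674388) = 927665*(-7036905) = -6527890476825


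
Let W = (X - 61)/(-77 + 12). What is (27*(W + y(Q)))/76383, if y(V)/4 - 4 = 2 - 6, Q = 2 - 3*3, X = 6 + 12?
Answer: 43/183885 ≈ 0.00023384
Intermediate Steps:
X = 18
W = 43/65 (W = (18 - 61)/(-77 + 12) = -43/(-65) = -43*(-1/65) = 43/65 ≈ 0.66154)
Q = -7 (Q = 2 - 9 = -7)
y(V) = 0 (y(V) = 16 + 4*(2 - 6) = 16 + 4*(-4) = 16 - 16 = 0)
(27*(W + y(Q)))/76383 = (27*(43/65 + 0))/76383 = (27*(43/65))*(1/76383) = (1161/65)*(1/76383) = 43/183885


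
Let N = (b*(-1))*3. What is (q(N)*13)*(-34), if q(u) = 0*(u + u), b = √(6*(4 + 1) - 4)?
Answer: 0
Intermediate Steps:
b = √26 (b = √(6*5 - 4) = √(30 - 4) = √26 ≈ 5.0990)
N = -3*√26 (N = (√26*(-1))*3 = -√26*3 = -3*√26 ≈ -15.297)
q(u) = 0 (q(u) = 0*(2*u) = 0)
(q(N)*13)*(-34) = (0*13)*(-34) = 0*(-34) = 0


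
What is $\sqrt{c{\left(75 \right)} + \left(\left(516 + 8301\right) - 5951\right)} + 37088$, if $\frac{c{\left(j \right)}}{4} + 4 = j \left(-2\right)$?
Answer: $37088 + 15 \sqrt{10} \approx 37135.0$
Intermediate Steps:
$c{\left(j \right)} = -16 - 8 j$ ($c{\left(j \right)} = -16 + 4 j \left(-2\right) = -16 + 4 \left(- 2 j\right) = -16 - 8 j$)
$\sqrt{c{\left(75 \right)} + \left(\left(516 + 8301\right) - 5951\right)} + 37088 = \sqrt{\left(-16 - 600\right) + \left(\left(516 + 8301\right) - 5951\right)} + 37088 = \sqrt{\left(-16 - 600\right) + \left(8817 - 5951\right)} + 37088 = \sqrt{-616 + 2866} + 37088 = \sqrt{2250} + 37088 = 15 \sqrt{10} + 37088 = 37088 + 15 \sqrt{10}$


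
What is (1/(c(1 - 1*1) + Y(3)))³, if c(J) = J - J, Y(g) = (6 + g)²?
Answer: 1/531441 ≈ 1.8817e-6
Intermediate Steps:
c(J) = 0
(1/(c(1 - 1*1) + Y(3)))³ = (1/(0 + (6 + 3)²))³ = (1/(0 + 9²))³ = (1/(0 + 81))³ = (1/81)³ = 1/531441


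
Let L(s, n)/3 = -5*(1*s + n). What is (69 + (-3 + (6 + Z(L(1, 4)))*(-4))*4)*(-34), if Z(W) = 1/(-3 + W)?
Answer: 51442/39 ≈ 1319.0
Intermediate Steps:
L(s, n) = -15*n - 15*s (L(s, n) = 3*(-5*(1*s + n)) = 3*(-5*(s + n)) = 3*(-5*(n + s)) = 3*(-5*n - 5*s) = -15*n - 15*s)
(69 + (-3 + (6 + Z(L(1, 4)))*(-4))*4)*(-34) = (69 + (-3 + (6 + 1/(-3 + (-15*4 - 15*1)))*(-4))*4)*(-34) = (69 + (-3 + (6 + 1/(-3 + (-60 - 15)))*(-4))*4)*(-34) = (69 + (-3 + (6 + 1/(-3 - 75))*(-4))*4)*(-34) = (69 + (-3 + (6 + 1/(-78))*(-4))*4)*(-34) = (69 + (-3 + (6 - 1/78)*(-4))*4)*(-34) = (69 + (-3 + (467/78)*(-4))*4)*(-34) = (69 + (-3 - 934/39)*4)*(-34) = (69 - 1051/39*4)*(-34) = (69 - 4204/39)*(-34) = -1513/39*(-34) = 51442/39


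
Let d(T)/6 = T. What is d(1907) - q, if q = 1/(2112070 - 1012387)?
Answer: 12582572885/1099683 ≈ 11442.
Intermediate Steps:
d(T) = 6*T
q = 1/1099683 ≈ 9.0935e-7
d(1907) - q = 6*1907 - 1*1/1099683 = 11442 - 1/1099683 = 12582572885/1099683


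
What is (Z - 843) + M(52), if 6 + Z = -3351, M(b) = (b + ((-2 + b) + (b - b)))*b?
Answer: 1104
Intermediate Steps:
M(b) = b*(-2 + 2*b) (M(b) = (b + ((-2 + b) + 0))*b = (b + (-2 + b))*b = (-2 + 2*b)*b = b*(-2 + 2*b))
Z = -3357 (Z = -6 - 3351 = -3357)
(Z - 843) + M(52) = (-3357 - 843) + 2*52*(-1 + 52) = -4200 + 2*52*51 = -4200 + 5304 = 1104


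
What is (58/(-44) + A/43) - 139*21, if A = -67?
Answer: -2764095/946 ≈ -2921.9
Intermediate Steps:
(58/(-44) + A/43) - 139*21 = (58/(-44) - 67/43) - 139*21 = (58*(-1/44) - 67*1/43) - 2919 = (-29/22 - 67/43) - 2919 = -2721/946 - 2919 = -2764095/946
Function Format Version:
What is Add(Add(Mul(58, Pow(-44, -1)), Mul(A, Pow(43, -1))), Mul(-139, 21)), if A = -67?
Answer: Rational(-2764095, 946) ≈ -2921.9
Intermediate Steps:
Add(Add(Mul(58, Pow(-44, -1)), Mul(A, Pow(43, -1))), Mul(-139, 21)) = Add(Add(Mul(58, Pow(-44, -1)), Mul(-67, Pow(43, -1))), Mul(-139, 21)) = Add(Add(Mul(58, Rational(-1, 44)), Mul(-67, Rational(1, 43))), -2919) = Add(Add(Rational(-29, 22), Rational(-67, 43)), -2919) = Add(Rational(-2721, 946), -2919) = Rational(-2764095, 946)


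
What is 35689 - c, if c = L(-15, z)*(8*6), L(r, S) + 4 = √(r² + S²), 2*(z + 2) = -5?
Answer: 35881 - 72*√109 ≈ 35129.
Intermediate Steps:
z = -9/2 (z = -2 + (½)*(-5) = -2 - 5/2 = -9/2 ≈ -4.5000)
L(r, S) = -4 + √(S² + r²) (L(r, S) = -4 + √(r² + S²) = -4 + √(S² + r²))
c = -192 + 72*√109 (c = (-4 + √((-9/2)² + (-15)²))*(8*6) = (-4 + √(81/4 + 225))*48 = (-4 + √(981/4))*48 = (-4 + 3*√109/2)*48 = -192 + 72*√109 ≈ 559.70)
35689 - c = 35689 - (-192 + 72*√109) = 35689 + (192 - 72*√109) = 35881 - 72*√109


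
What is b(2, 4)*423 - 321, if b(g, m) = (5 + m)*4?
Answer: 14907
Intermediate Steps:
b(g, m) = 20 + 4*m
b(2, 4)*423 - 321 = (20 + 4*4)*423 - 321 = (20 + 16)*423 - 321 = 36*423 - 321 = 15228 - 321 = 14907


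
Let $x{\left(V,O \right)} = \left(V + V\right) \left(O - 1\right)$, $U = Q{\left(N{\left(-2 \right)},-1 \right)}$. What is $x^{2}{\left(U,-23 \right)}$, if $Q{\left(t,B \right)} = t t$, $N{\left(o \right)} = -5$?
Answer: $1440000$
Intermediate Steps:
$Q{\left(t,B \right)} = t^{2}$
$U = 25$ ($U = \left(-5\right)^{2} = 25$)
$x{\left(V,O \right)} = 2 V \left(-1 + O\right)$
$x^{2}{\left(U,-23 \right)} = \left(2 \cdot 25 \left(-1 - 23\right)\right)^{2} = \left(2 \cdot 25 \left(-24\right)\right)^{2} = \left(-1200\right)^{2} = 1440000$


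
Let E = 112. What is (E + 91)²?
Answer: 41209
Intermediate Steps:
(E + 91)² = (112 + 91)² = 203² = 41209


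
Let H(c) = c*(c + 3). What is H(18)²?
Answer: 142884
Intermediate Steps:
H(c) = c*(3 + c)
H(18)² = (18*(3 + 18))² = (18*21)² = 378² = 142884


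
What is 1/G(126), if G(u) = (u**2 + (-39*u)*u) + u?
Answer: -1/603162 ≈ -1.6579e-6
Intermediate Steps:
G(u) = u - 38*u**2 (G(u) = (u**2 - 39*u**2) + u = -38*u**2 + u = u - 38*u**2)
1/G(126) = 1/(126*(1 - 38*126)) = 1/(126*(1 - 4788)) = 1/(126*(-4787)) = 1/(-603162) = -1/603162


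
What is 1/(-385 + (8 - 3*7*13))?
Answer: -1/650 ≈ -0.0015385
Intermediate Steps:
1/(-385 + (8 - 3*7*13)) = 1/(-385 + (8 - 21*13)) = 1/(-385 + (8 - 273)) = 1/(-385 - 265) = 1/(-650) = -1/650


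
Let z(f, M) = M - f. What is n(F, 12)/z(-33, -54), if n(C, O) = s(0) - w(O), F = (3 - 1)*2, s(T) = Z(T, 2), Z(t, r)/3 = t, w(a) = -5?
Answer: -5/21 ≈ -0.23810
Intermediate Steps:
Z(t, r) = 3*t
s(T) = 3*T
F = 4 (F = 2*2 = 4)
n(C, O) = 5 (n(C, O) = 3*0 - 1*(-5) = 0 + 5 = 5)
n(F, 12)/z(-33, -54) = 5/(-54 - 1*(-33)) = 5/(-54 + 33) = 5/(-21) = 5*(-1/21) = -5/21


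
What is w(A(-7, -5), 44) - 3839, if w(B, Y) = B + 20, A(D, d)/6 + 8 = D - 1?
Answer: -3915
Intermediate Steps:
A(D, d) = -54 + 6*D (A(D, d) = -48 + 6*(D - 1) = -48 + 6*(-1 + D) = -48 + (-6 + 6*D) = -54 + 6*D)
w(B, Y) = 20 + B
w(A(-7, -5), 44) - 3839 = (20 + (-54 + 6*(-7))) - 3839 = (20 + (-54 - 42)) - 3839 = (20 - 96) - 3839 = -76 - 3839 = -3915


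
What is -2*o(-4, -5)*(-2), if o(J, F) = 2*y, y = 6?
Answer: 48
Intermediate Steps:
o(J, F) = 12 (o(J, F) = 2*6 = 12)
-2*o(-4, -5)*(-2) = -2*12*(-2) = -24*(-2) = 48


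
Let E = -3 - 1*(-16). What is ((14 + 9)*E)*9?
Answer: 2691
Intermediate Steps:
E = 13 (E = -3 + 16 = 13)
((14 + 9)*E)*9 = ((14 + 9)*13)*9 = (23*13)*9 = 299*9 = 2691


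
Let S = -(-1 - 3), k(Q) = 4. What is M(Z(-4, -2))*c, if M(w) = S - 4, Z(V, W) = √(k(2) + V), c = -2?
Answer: 0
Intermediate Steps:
S = 4 (S = -1*(-4) = 4)
Z(V, W) = √(4 + V)
M(w) = 0 (M(w) = 4 - 4 = 0)
M(Z(-4, -2))*c = 0*(-2) = 0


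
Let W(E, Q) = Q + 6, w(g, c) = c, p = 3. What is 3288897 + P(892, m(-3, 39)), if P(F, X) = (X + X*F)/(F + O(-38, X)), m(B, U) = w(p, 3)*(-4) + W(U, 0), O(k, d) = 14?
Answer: 496622554/151 ≈ 3.2889e+6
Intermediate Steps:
W(E, Q) = 6 + Q
m(B, U) = -6 (m(B, U) = 3*(-4) + (6 + 0) = -12 + 6 = -6)
P(F, X) = (X + F*X)/(14 + F) (P(F, X) = (X + X*F)/(F + 14) = (X + F*X)/(14 + F))
3288897 + P(892, m(-3, 39)) = 3288897 - 6*(1 + 892)/(14 + 892) = 3288897 - 6*893/906 = 3288897 - 6*1/906*893 = 3288897 - 893/151 = 496622554/151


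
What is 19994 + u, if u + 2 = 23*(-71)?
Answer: 18359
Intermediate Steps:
u = -1635 (u = -2 + 23*(-71) = -2 - 1633 = -1635)
19994 + u = 19994 - 1635 = 18359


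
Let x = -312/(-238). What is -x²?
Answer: -24336/14161 ≈ -1.7185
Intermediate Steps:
x = 156/119 (x = -312*(-1/238) = 156/119 ≈ 1.3109)
-x² = -(156/119)² = -1*24336/14161 = -24336/14161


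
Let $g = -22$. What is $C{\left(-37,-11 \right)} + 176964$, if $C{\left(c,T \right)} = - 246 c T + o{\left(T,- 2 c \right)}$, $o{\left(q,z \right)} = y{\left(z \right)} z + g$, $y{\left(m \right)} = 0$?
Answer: $76820$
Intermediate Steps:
$o{\left(q,z \right)} = -22$ ($o{\left(q,z \right)} = 0 z - 22 = 0 - 22 = -22$)
$C{\left(c,T \right)} = -22 - 246 T c$ ($C{\left(c,T \right)} = - 246 c T - 22 = - 246 T c - 22 = -22 - 246 T c$)
$C{\left(-37,-11 \right)} + 176964 = \left(-22 - \left(-2706\right) \left(-37\right)\right) + 176964 = \left(-22 - 100122\right) + 176964 = -100144 + 176964 = 76820$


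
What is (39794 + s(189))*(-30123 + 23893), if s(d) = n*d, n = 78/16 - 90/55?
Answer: -11076120755/44 ≈ -2.5173e+8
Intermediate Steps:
n = 285/88 (n = 78*(1/16) - 90*1/55 = 39/8 - 18/11 = 285/88 ≈ 3.2386)
s(d) = 285*d/88
(39794 + s(189))*(-30123 + 23893) = (39794 + (285/88)*189)*(-30123 + 23893) = (39794 + 53865/88)*(-6230) = (3555737/88)*(-6230) = -11076120755/44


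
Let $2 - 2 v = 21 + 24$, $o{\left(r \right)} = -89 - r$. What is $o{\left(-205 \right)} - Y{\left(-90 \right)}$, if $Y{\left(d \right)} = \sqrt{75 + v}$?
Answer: $116 - \frac{\sqrt{214}}{2} \approx 108.69$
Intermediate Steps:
$v = - \frac{43}{2}$ ($v = 1 - \frac{21 + 24}{2} = 1 - \frac{45}{2} = - \frac{43}{2} \approx -21.5$)
$Y{\left(d \right)} = \frac{\sqrt{214}}{2}$ ($Y{\left(d \right)} = \sqrt{75 - \frac{43}{2}} = \sqrt{\frac{107}{2}} = \frac{\sqrt{214}}{2}$)
$o{\left(-205 \right)} - Y{\left(-90 \right)} = \left(-89 - -205\right) - \frac{\sqrt{214}}{2} = \left(-89 + 205\right) - \frac{\sqrt{214}}{2} = 116 - \frac{\sqrt{214}}{2}$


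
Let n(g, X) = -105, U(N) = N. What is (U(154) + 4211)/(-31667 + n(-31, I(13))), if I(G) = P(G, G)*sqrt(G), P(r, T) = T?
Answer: -4365/31772 ≈ -0.13739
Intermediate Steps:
I(G) = G**(3/2) (I(G) = G*sqrt(G) = G**(3/2))
(U(154) + 4211)/(-31667 + n(-31, I(13))) = (154 + 4211)/(-31667 - 105) = 4365/(-31772) = 4365*(-1/31772) = -4365/31772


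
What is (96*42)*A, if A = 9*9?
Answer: 326592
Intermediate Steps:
A = 81
(96*42)*A = (96*42)*81 = 4032*81 = 326592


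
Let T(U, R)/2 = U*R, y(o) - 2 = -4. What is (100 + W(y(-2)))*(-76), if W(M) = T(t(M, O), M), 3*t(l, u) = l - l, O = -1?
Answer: -7600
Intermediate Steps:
y(o) = -2 (y(o) = 2 - 4 = -2)
t(l, u) = 0 (t(l, u) = (l - l)/3 = (1/3)*0 = 0)
T(U, R) = 2*R*U (T(U, R) = 2*(U*R) = 2*(R*U) = 2*R*U)
W(M) = 0 (W(M) = 2*M*0 = 0)
(100 + W(y(-2)))*(-76) = (100 + 0)*(-76) = 100*(-76) = -7600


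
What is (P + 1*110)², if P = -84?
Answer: 676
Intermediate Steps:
(P + 1*110)² = (-84 + 1*110)² = (-84 + 110)² = 26² = 676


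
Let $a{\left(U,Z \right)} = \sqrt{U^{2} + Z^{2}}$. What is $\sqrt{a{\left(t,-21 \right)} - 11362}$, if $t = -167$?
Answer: $\sqrt{-11362 + \sqrt{28330}} \approx 105.8 i$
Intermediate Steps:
$\sqrt{a{\left(t,-21 \right)} - 11362} = \sqrt{\sqrt{\left(-167\right)^{2} + \left(-21\right)^{2}} - 11362} = \sqrt{\sqrt{27889 + 441} - 11362} = \sqrt{\sqrt{28330} - 11362} = \sqrt{-11362 + \sqrt{28330}}$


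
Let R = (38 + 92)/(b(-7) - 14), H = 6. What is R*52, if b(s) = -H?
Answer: -338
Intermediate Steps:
b(s) = -6 (b(s) = -1*6 = -6)
R = -13/2 (R = (38 + 92)/(-6 - 14) = 130/(-20) = 130*(-1/20) = -13/2 ≈ -6.5000)
R*52 = -13/2*52 = -338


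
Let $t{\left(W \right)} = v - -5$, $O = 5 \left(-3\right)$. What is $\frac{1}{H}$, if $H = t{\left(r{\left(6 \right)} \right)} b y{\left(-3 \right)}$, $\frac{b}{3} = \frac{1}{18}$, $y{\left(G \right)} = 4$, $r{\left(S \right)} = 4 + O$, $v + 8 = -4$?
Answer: $- \frac{3}{14} \approx -0.21429$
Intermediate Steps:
$O = -15$
$v = -12$ ($v = -8 - 4 = -12$)
$r{\left(S \right)} = -11$ ($r{\left(S \right)} = 4 - 15 = -11$)
$b = \frac{1}{6}$ ($b = \frac{3}{18} = 3 \cdot \frac{1}{18} = \frac{1}{6} \approx 0.16667$)
$t{\left(W \right)} = -7$ ($t{\left(W \right)} = -12 - -5 = -12 + 5 = -7$)
$H = - \frac{14}{3}$ ($H = \left(-7\right) \frac{1}{6} \cdot 4 = \left(- \frac{7}{6}\right) 4 = - \frac{14}{3} \approx -4.6667$)
$\frac{1}{H} = \frac{1}{- \frac{14}{3}} = - \frac{3}{14}$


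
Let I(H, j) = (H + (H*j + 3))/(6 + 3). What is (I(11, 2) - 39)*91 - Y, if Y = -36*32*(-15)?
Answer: -20465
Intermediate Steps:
I(H, j) = ⅓ + H/9 + H*j/9 (I(H, j) = (H + (3 + H*j))/9 = (3 + H + H*j)*(⅑) = ⅓ + H/9 + H*j/9)
Y = 17280 (Y = -1152*(-15) = 17280)
(I(11, 2) - 39)*91 - Y = ((⅓ + (⅑)*11 + (⅑)*11*2) - 39)*91 - 1*17280 = ((⅓ + 11/9 + 22/9) - 39)*91 - 17280 = (4 - 39)*91 - 17280 = -35*91 - 17280 = -3185 - 17280 = -20465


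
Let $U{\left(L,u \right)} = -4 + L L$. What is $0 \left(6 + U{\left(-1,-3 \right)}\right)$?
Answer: $0$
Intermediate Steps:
$U{\left(L,u \right)} = -4 + L^{2}$
$0 \left(6 + U{\left(-1,-3 \right)}\right) = 0 \left(6 - \left(4 - \left(-1\right)^{2}\right)\right) = 0 \left(6 + \left(-4 + 1\right)\right) = 0 \left(6 - 3\right) = 0 \cdot 3 = 0$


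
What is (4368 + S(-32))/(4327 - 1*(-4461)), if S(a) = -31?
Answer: 4337/8788 ≈ 0.49351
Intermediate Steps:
(4368 + S(-32))/(4327 - 1*(-4461)) = (4368 - 31)/(4327 - 1*(-4461)) = 4337/(4327 + 4461) = 4337/8788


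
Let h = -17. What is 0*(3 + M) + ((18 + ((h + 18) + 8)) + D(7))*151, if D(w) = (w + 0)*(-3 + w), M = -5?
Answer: 8305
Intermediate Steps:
D(w) = w*(-3 + w)
0*(3 + M) + ((18 + ((h + 18) + 8)) + D(7))*151 = 0*(3 - 5) + ((18 + ((-17 + 18) + 8)) + 7*(-3 + 7))*151 = 0*(-2) + ((18 + (1 + 8)) + 7*4)*151 = 0 + ((18 + 9) + 28)*151 = 0 + (27 + 28)*151 = 0 + 55*151 = 0 + 8305 = 8305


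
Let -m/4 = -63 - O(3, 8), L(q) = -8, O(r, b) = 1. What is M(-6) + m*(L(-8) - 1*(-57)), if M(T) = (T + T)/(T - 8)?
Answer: 87814/7 ≈ 12545.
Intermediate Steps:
M(T) = 2*T/(-8 + T) (M(T) = (2*T)/(-8 + T) = 2*T/(-8 + T))
m = 256 (m = -4*(-63 - 1*1) = -4*(-63 - 1) = -4*(-64) = 256)
M(-6) + m*(L(-8) - 1*(-57)) = 2*(-6)/(-8 - 6) + 256*(-8 - 1*(-57)) = 2*(-6)/(-14) + 256*(-8 + 57) = 2*(-6)*(-1/14) + 256*49 = 6/7 + 12544 = 87814/7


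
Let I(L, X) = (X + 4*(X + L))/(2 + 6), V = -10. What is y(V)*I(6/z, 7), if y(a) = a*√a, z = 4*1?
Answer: -205*I*√10/4 ≈ -162.07*I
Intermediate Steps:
z = 4
y(a) = a^(3/2)
I(L, X) = L/2 + 5*X/8 (I(L, X) = (X + 4*(L + X))/8 = (X + (4*L + 4*X))*(⅛) = (4*L + 5*X)*(⅛) = L/2 + 5*X/8)
y(V)*I(6/z, 7) = (-10)^(3/2)*((6/4)/2 + (5/8)*7) = (-10*I*√10)*((6*(¼))/2 + 35/8) = (-10*I*√10)*((½)*(3/2) + 35/8) = (-10*I*√10)*(¾ + 35/8) = -10*I*√10*(41/8) = -205*I*√10/4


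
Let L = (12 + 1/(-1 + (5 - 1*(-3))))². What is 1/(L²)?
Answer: 2401/52200625 ≈ 4.5996e-5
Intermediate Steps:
L = 7225/49 (L = (12 + 1/(-1 + (5 + 3)))² = (12 + 1/(-1 + 8))² = (12 + 1/7)² = (12 + ⅐)² = (85/7)² = 7225/49 ≈ 147.45)
1/(L²) = 1/((7225/49)²) = 1/(52200625/2401) = 2401/52200625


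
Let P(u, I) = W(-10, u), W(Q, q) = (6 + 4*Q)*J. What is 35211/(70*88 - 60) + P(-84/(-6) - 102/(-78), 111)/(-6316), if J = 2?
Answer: 55701869/9631900 ≈ 5.7831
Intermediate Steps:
W(Q, q) = 12 + 8*Q (W(Q, q) = (6 + 4*Q)*2 = 12 + 8*Q)
P(u, I) = -68 (P(u, I) = 12 + 8*(-10) = 12 - 80 = -68)
35211/(70*88 - 60) + P(-84/(-6) - 102/(-78), 111)/(-6316) = 35211/(70*88 - 60) - 68/(-6316) = 35211/(6160 - 60) - 68*(-1/6316) = 35211/6100 + 17/1579 = 55701869/9631900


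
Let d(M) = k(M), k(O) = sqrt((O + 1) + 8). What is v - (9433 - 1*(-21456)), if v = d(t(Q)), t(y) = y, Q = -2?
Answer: -30889 + sqrt(7) ≈ -30886.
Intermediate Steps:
k(O) = sqrt(9 + O) (k(O) = sqrt((1 + O) + 8) = sqrt(9 + O))
d(M) = sqrt(9 + M)
v = sqrt(7) (v = sqrt(9 - 2) = sqrt(7) ≈ 2.6458)
v - (9433 - 1*(-21456)) = sqrt(7) - (9433 - 1*(-21456)) = sqrt(7) - (9433 + 21456) = sqrt(7) - 1*30889 = sqrt(7) - 30889 = -30889 + sqrt(7)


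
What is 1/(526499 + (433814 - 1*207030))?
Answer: 1/753283 ≈ 1.3275e-6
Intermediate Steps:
1/(526499 + (433814 - 1*207030)) = 1/(526499 + (433814 - 207030)) = 1/(526499 + 226784) = 1/753283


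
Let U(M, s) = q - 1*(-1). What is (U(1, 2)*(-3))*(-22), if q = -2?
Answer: -66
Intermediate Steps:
U(M, s) = -1 (U(M, s) = -2 - 1*(-1) = -2 + 1 = -1)
(U(1, 2)*(-3))*(-22) = -1*(-3)*(-22) = 3*(-22) = -66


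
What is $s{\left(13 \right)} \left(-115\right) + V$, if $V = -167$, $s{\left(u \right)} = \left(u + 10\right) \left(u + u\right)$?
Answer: $-68937$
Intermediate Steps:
$s{\left(u \right)} = 2 u \left(10 + u\right)$ ($s{\left(u \right)} = \left(10 + u\right) 2 u = 2 u \left(10 + u\right)$)
$s{\left(13 \right)} \left(-115\right) + V = 2 \cdot 13 \left(10 + 13\right) \left(-115\right) - 167 = 2 \cdot 13 \cdot 23 \left(-115\right) - 167 = 598 \left(-115\right) - 167 = -68770 - 167 = -68937$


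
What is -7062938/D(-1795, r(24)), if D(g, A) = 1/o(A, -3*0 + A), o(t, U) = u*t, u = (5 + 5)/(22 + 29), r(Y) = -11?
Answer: 776923180/51 ≈ 1.5234e+7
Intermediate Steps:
u = 10/51 ≈ 0.19608
o(t, U) = 10*t/51
D(g, A) = 51/(10*A) (D(g, A) = 1/(10*A/51) = 51/(10*A))
-7062938/D(-1795, r(24)) = -7062938/((51/10)/(-11)) = -7062938/((51/10)*(-1/11)) = -7062938/(-51/110) = -7062938*(-110/51) = 776923180/51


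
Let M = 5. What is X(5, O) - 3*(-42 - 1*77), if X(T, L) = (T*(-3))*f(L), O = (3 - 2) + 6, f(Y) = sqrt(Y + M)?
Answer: 357 - 30*sqrt(3) ≈ 305.04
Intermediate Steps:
f(Y) = sqrt(5 + Y) (f(Y) = sqrt(Y + 5) = sqrt(5 + Y))
O = 7 (O = 1 + 6 = 7)
X(T, L) = -3*T*sqrt(5 + L) (X(T, L) = (T*(-3))*sqrt(5 + L) = (-3*T)*sqrt(5 + L) = -3*T*sqrt(5 + L))
X(5, O) - 3*(-42 - 1*77) = -3*5*sqrt(5 + 7) - 3*(-42 - 1*77) = -3*5*sqrt(12) - 3*(-42 - 77) = -3*5*2*sqrt(3) - 3*(-119) = -30*sqrt(3) + 357 = 357 - 30*sqrt(3)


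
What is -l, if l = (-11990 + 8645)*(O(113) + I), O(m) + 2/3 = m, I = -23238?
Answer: -77355355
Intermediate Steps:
O(m) = -2/3 + m
l = 77355355 (l = (-11990 + 8645)*((-2/3 + 113) - 23238) = -3345*(337/3 - 23238) = -3345*(-69377/3) = 77355355)
-l = -1*77355355 = -77355355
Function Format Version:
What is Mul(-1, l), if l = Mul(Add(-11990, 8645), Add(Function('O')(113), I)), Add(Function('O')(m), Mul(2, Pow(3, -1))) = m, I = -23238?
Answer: -77355355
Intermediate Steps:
Function('O')(m) = Add(Rational(-2, 3), m)
l = 77355355 (l = Mul(Add(-11990, 8645), Add(Add(Rational(-2, 3), 113), -23238)) = Mul(-3345, Add(Rational(337, 3), -23238)) = Mul(-3345, Rational(-69377, 3)) = 77355355)
Mul(-1, l) = Mul(-1, 77355355) = -77355355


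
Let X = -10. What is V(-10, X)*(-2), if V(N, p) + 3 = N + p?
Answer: 46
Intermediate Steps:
V(N, p) = -3 + N + p (V(N, p) = -3 + (N + p) = -3 + N + p)
V(-10, X)*(-2) = (-3 - 10 - 10)*(-2) = -23*(-2) = 46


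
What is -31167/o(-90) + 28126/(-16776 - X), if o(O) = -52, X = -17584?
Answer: 1665343/2626 ≈ 634.17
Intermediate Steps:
-31167/o(-90) + 28126/(-16776 - X) = -31167/(-52) + 28126/(-16776 - 1*(-17584)) = -31167*(-1/52) + 28126/(-16776 + 17584) = 31167/52 + 28126/808 = 31167/52 + 28126*(1/808) = 31167/52 + 14063/404 = 1665343/2626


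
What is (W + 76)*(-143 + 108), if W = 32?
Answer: -3780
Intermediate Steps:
(W + 76)*(-143 + 108) = (32 + 76)*(-143 + 108) = 108*(-35) = -3780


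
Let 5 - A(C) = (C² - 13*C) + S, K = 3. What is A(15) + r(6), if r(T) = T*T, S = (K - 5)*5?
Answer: 21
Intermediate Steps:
S = -10 (S = (3 - 5)*5 = -2*5 = -10)
r(T) = T²
A(C) = 15 - C² + 13*C (A(C) = 5 - ((C² - 13*C) - 10) = 5 - (-10 + C² - 13*C) = 5 + (10 - C² + 13*C) = 15 - C² + 13*C)
A(15) + r(6) = (15 - 1*15² + 13*15) + 6² = (15 - 1*225 + 195) + 36 = (15 - 225 + 195) + 36 = -15 + 36 = 21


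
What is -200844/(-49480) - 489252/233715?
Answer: 75773555/38547394 ≈ 1.9657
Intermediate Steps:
-200844/(-49480) - 489252/233715 = -200844*(-1/49480) - 489252*1/233715 = 50211/12370 - 163084/77905 = 75773555/38547394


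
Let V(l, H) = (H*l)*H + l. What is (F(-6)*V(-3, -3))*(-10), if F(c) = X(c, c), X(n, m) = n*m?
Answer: 10800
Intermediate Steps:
X(n, m) = m*n
F(c) = c**2 (F(c) = c*c = c**2)
V(l, H) = l + l*H**2 (V(l, H) = l*H**2 + l = l + l*H**2)
(F(-6)*V(-3, -3))*(-10) = ((-6)**2*(-3*(1 + (-3)**2)))*(-10) = (36*(-3*(1 + 9)))*(-10) = (36*(-3*10))*(-10) = (36*(-30))*(-10) = -1080*(-10) = 10800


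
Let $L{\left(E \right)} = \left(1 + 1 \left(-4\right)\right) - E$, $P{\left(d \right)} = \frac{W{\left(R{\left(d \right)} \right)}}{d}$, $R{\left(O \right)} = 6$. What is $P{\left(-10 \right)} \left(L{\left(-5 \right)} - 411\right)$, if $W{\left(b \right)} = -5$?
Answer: $- \frac{409}{2} \approx -204.5$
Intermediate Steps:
$P{\left(d \right)} = - \frac{5}{d}$
$L{\left(E \right)} = -3 - E$ ($L{\left(E \right)} = \left(1 - 4\right) - E = -3 - E$)
$P{\left(-10 \right)} \left(L{\left(-5 \right)} - 411\right) = - \frac{5}{-10} \left(\left(-3 - -5\right) - 411\right) = \left(-5\right) \left(- \frac{1}{10}\right) \left(\left(-3 + 5\right) - 411\right) = \frac{2 - 411}{2} = \frac{1}{2} \left(-409\right) = - \frac{409}{2}$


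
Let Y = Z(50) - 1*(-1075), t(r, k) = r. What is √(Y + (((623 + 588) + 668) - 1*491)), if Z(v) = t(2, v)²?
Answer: √2467 ≈ 49.669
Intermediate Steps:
Z(v) = 4 (Z(v) = 2² = 4)
Y = 1079 (Y = 4 - 1*(-1075) = 4 + 1075 = 1079)
√(Y + (((623 + 588) + 668) - 1*491)) = √(1079 + (((623 + 588) + 668) - 1*491)) = √(1079 + ((1211 + 668) - 491)) = √(1079 + (1879 - 491)) = √(1079 + 1388) = √2467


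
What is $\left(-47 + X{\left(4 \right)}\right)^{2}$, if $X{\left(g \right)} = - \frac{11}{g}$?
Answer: $\frac{39601}{16} \approx 2475.1$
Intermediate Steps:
$\left(-47 + X{\left(4 \right)}\right)^{2} = \left(-47 - \frac{11}{4}\right)^{2} = \left(- \frac{199}{4}\right)^{2} = \frac{39601}{16}$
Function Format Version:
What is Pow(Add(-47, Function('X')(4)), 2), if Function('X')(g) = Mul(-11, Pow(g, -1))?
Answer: Rational(39601, 16) ≈ 2475.1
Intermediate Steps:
Pow(Add(-47, Function('X')(4)), 2) = Pow(Add(-47, Mul(-11, Pow(4, -1))), 2) = Pow(Add(-47, Mul(-11, Rational(1, 4))), 2) = Pow(Add(-47, Rational(-11, 4)), 2) = Pow(Rational(-199, 4), 2) = Rational(39601, 16)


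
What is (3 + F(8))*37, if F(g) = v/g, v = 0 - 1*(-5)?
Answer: 1073/8 ≈ 134.13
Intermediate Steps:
v = 5 (v = 0 + 5 = 5)
F(g) = 5/g
(3 + F(8))*37 = (3 + 5/8)*37 = (29/8)*37 = 1073/8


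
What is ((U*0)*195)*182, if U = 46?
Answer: 0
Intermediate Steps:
((U*0)*195)*182 = ((46*0)*195)*182 = (0*195)*182 = 0*182 = 0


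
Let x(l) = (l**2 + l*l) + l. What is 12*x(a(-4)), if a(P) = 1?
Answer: 36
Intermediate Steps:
x(l) = l + 2*l**2 (x(l) = (l**2 + l**2) + l = 2*l**2 + l = l + 2*l**2)
12*x(a(-4)) = 12*(1*(1 + 2*1)) = 12*(1*(1 + 2)) = 12*(1*3) = 12*3 = 36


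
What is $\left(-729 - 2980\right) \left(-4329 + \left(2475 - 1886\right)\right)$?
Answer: $13871660$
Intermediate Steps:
$\left(-729 - 2980\right) \left(-4329 + \left(2475 - 1886\right)\right) = - 3709 \left(-4329 + 589\right) = \left(-3709\right) \left(-3740\right) = 13871660$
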